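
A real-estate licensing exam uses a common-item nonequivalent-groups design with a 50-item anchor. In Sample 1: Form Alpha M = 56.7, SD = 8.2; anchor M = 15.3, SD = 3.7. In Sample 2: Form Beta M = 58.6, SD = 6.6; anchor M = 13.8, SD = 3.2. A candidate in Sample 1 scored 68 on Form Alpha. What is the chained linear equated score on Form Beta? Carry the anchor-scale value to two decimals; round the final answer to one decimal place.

72.2

Form Alpha → anchor (Sample 1): v = (3.7/8.2)(68 − 56.7) + 15.3 = 20.40
anchor → Form Beta (Sample 2): y = (6.6/3.2)(20.40 − 13.8) + 58.6 = 72.2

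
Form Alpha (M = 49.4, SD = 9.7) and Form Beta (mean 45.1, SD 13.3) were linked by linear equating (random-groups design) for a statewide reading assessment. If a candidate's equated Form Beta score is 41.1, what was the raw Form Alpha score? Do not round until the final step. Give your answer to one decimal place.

46.5

Invert y = (SD_Y/SD_X)(x − M_X) + M_Y:
x = (SD_X/SD_Y)(y − M_Y) + M_X = (9.7/13.3)(41.1 − 45.1) + 49.4
x = 0.729323 × -4.000 + 49.4 = 46.5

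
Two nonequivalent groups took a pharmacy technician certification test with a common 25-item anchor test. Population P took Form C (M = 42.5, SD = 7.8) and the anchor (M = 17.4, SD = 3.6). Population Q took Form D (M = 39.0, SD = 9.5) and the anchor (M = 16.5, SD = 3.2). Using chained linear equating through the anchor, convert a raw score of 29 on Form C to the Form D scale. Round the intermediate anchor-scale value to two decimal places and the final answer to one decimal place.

23.2

Form C → anchor (Population P): v = (3.6/7.8)(29 − 42.5) + 17.4 = 11.17
anchor → Form D (Population Q): y = (9.5/3.2)(11.17 − 16.5) + 39.0 = 23.2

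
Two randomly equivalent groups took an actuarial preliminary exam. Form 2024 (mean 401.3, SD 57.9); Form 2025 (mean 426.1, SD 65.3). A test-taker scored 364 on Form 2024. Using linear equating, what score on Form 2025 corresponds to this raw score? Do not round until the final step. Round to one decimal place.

Linear equating: y = (SD_Y/SD_X)(x − M_X) + M_Y
y = (65.3/57.9)(364 − 401.3) + 426.1
y = 1.127807 × -37.3 + 426.1 = -42.0672 + 426.1 = 384.0

384.0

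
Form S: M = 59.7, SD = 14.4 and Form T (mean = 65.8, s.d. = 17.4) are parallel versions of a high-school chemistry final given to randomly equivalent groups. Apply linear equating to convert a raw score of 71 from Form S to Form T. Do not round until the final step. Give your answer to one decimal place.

Linear equating: y = (SD_Y/SD_X)(x − M_X) + M_Y
y = (17.4/14.4)(71 − 59.7) + 65.8
y = 1.208333 × 11.3 + 65.8 = 13.6542 + 65.8 = 79.5

79.5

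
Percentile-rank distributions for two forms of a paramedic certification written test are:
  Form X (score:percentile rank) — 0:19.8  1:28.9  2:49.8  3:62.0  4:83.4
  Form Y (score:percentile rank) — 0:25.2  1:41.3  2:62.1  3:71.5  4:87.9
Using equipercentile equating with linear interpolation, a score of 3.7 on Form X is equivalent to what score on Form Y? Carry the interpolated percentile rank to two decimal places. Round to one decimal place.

3.3

PR of 3.7 on Form X: 62.0 + (3.7 − 3)/(4 − 3) × (83.4 − 62.0) = 76.98
On Form Y, PR 76.98 falls between score 3 (PR 71.5) and 4 (PR 87.9).
Interpolate: 3 + (76.98 − 71.5)/(87.9 − 71.5) × (4 − 3) = 3.3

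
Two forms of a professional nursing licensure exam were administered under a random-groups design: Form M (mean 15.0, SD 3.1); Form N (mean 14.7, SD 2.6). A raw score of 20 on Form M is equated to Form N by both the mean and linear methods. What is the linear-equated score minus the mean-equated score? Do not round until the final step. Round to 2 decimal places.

-0.81

Mean-equated: 20 + (14.7 − 15.0) = 19.70
Linear-equated: (2.6/3.1)(20 − 15.0) + 14.7 = 18.894
Difference = 18.894 − 19.70 = -0.81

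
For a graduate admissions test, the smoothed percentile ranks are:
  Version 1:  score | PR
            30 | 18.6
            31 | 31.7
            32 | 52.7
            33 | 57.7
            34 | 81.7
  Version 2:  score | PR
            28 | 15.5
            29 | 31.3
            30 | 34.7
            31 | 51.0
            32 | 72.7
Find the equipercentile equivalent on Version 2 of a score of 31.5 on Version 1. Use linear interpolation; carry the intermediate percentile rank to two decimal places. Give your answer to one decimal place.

30.5

PR of 31.5 on Version 1: 31.7 + (31.5 − 31)/(32 − 31) × (52.7 − 31.7) = 42.20
On Version 2, PR 42.20 falls between score 30 (PR 34.7) and 31 (PR 51.0).
Interpolate: 30 + (42.20 − 34.7)/(51.0 − 34.7) × (31 − 30) = 30.5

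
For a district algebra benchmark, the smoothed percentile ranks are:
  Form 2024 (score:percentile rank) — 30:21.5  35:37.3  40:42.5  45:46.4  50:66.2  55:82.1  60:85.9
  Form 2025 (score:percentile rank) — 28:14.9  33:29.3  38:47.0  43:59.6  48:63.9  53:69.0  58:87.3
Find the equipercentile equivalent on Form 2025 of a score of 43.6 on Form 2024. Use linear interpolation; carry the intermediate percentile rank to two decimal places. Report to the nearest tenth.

PR of 43.6 on Form 2024: 42.5 + (43.6 − 40)/(45 − 40) × (46.4 − 42.5) = 45.31
On Form 2025, PR 45.31 falls between score 33 (PR 29.3) and 38 (PR 47.0).
Interpolate: 33 + (45.31 − 29.3)/(47.0 − 29.3) × (38 − 33) = 37.5

37.5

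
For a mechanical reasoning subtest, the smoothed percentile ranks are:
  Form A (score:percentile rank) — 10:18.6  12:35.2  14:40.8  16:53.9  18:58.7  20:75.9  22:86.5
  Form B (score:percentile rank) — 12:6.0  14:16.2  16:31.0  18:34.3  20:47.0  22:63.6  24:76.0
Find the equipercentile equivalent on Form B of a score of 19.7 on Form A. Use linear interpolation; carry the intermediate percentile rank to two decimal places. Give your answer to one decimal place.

23.6

PR of 19.7 on Form A: 58.7 + (19.7 − 18)/(20 − 18) × (75.9 − 58.7) = 73.32
On Form B, PR 73.32 falls between score 22 (PR 63.6) and 24 (PR 76.0).
Interpolate: 22 + (73.32 − 63.6)/(76.0 − 63.6) × (24 − 22) = 23.6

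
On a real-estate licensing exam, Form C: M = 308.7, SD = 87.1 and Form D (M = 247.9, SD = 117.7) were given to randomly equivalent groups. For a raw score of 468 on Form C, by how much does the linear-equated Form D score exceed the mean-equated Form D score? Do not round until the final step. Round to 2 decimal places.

55.97

Mean-equated: 468 + (247.9 − 308.7) = 407.20
Linear-equated: (117.7/87.1)(468 − 308.7) + 247.9 = 463.165
Difference = 463.165 − 407.20 = 55.97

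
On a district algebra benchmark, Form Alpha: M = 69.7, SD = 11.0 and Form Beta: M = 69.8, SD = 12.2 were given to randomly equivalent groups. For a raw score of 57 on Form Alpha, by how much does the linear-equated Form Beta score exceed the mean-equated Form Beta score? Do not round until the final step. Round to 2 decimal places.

-1.39

Mean-equated: 57 + (69.8 − 69.7) = 57.10
Linear-equated: (12.2/11.0)(57 − 69.7) + 69.8 = 55.715
Difference = 55.715 − 57.10 = -1.39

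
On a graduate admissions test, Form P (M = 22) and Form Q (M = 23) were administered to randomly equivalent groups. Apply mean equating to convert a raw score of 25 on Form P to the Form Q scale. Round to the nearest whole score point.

Mean equating: y = x + (M_Y − M_X) = 25 + (23 − 22) = 26

26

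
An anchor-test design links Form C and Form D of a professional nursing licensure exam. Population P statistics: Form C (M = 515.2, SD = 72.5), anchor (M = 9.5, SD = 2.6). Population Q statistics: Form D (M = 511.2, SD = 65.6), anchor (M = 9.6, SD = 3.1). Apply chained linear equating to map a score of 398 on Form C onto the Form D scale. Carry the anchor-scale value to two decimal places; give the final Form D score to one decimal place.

420.2

Form C → anchor (Population P): v = (2.6/72.5)(398 − 515.2) + 9.5 = 5.30
anchor → Form D (Population Q): y = (65.6/3.1)(5.30 − 9.6) + 511.2 = 420.2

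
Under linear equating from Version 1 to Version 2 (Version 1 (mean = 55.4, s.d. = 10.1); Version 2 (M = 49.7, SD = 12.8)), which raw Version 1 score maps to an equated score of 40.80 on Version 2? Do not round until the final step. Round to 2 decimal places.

Invert y = (SD_Y/SD_X)(x − M_X) + M_Y:
x = (SD_X/SD_Y)(y − M_Y) + M_X = (10.1/12.8)(40.80 − 49.7) + 55.4
x = 0.789062 × -8.900 + 55.4 = 48.38

48.38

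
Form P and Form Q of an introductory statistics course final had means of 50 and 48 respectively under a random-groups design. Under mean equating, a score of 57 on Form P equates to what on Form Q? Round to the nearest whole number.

55

Mean equating: y = x + (M_Y − M_X) = 57 + (48 − 50) = 55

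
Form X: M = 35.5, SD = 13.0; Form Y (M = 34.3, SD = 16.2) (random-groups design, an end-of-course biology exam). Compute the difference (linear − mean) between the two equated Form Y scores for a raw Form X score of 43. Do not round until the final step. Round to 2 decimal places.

1.85

Mean-equated: 43 + (34.3 − 35.5) = 41.80
Linear-equated: (16.2/13.0)(43 − 35.5) + 34.3 = 43.646
Difference = 43.646 − 41.80 = 1.85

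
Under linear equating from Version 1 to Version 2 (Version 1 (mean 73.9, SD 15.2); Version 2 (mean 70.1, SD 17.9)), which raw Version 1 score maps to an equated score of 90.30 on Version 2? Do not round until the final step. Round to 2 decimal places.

Invert y = (SD_Y/SD_X)(x − M_X) + M_Y:
x = (SD_X/SD_Y)(y − M_Y) + M_X = (15.2/17.9)(90.30 − 70.1) + 73.9
x = 0.849162 × 20.200 + 73.9 = 91.05

91.05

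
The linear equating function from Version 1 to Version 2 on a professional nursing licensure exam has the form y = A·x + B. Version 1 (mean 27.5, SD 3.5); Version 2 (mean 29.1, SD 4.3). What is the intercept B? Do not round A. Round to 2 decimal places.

A = SD_Y / SD_X = 4.3 / 3.5 = 1.228571
B = M_Y − A·M_X = 29.1 − 1.228571 × 27.5 = -4.69

-4.69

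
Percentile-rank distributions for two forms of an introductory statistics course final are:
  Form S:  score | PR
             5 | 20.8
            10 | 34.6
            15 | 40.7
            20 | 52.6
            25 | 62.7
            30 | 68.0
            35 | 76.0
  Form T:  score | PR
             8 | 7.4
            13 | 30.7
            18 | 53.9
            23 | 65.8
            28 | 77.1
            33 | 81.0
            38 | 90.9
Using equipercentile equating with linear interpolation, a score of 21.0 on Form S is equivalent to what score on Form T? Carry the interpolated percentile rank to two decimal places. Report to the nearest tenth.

18.3

PR of 21.0 on Form S: 52.6 + (21.0 − 20)/(25 − 20) × (62.7 − 52.6) = 54.62
On Form T, PR 54.62 falls between score 18 (PR 53.9) and 23 (PR 65.8).
Interpolate: 18 + (54.62 − 53.9)/(65.8 − 53.9) × (23 − 18) = 18.3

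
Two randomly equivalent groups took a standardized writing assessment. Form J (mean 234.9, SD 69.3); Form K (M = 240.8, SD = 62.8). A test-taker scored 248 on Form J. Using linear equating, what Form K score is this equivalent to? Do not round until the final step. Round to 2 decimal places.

Linear equating: y = (SD_Y/SD_X)(x − M_X) + M_Y
y = (62.8/69.3)(248 − 234.9) + 240.8
y = 0.906205 × 13.1 + 240.8 = 11.8713 + 240.8 = 252.67

252.67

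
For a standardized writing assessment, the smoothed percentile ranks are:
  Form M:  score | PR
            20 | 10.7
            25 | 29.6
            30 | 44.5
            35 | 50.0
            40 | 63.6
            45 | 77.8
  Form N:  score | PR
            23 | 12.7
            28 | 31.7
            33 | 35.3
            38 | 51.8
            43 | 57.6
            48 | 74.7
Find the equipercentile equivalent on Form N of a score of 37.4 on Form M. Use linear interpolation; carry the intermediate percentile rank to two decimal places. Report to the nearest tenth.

PR of 37.4 on Form M: 50.0 + (37.4 − 35)/(40 − 35) × (63.6 − 50.0) = 56.53
On Form N, PR 56.53 falls between score 38 (PR 51.8) and 43 (PR 57.6).
Interpolate: 38 + (56.53 − 51.8)/(57.6 − 51.8) × (43 − 38) = 42.1

42.1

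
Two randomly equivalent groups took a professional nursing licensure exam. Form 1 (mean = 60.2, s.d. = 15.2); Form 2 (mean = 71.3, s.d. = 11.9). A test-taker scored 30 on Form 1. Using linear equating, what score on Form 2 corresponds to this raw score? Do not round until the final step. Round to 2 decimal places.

47.66

Linear equating: y = (SD_Y/SD_X)(x − M_X) + M_Y
y = (11.9/15.2)(30 − 60.2) + 71.3
y = 0.782895 × -30.2 + 71.3 = -23.6434 + 71.3 = 47.66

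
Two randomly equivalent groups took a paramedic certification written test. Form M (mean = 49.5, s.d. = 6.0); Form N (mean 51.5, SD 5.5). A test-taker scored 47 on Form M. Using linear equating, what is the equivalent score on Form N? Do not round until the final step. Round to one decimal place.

49.2

Linear equating: y = (SD_Y/SD_X)(x − M_X) + M_Y
y = (5.5/6.0)(47 − 49.5) + 51.5
y = 0.916667 × -2.5 + 51.5 = -2.2917 + 51.5 = 49.2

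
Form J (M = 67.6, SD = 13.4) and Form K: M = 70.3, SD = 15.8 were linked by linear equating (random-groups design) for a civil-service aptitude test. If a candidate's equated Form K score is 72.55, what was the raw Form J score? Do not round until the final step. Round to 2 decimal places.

69.51

Invert y = (SD_Y/SD_X)(x − M_X) + M_Y:
x = (SD_X/SD_Y)(y − M_Y) + M_X = (13.4/15.8)(72.55 − 70.3) + 67.6
x = 0.848101 × 2.250 + 67.6 = 69.51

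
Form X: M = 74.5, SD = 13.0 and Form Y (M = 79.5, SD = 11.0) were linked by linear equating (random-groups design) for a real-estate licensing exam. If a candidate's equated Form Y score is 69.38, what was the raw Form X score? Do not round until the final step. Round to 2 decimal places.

Invert y = (SD_Y/SD_X)(x − M_X) + M_Y:
x = (SD_X/SD_Y)(y − M_Y) + M_X = (13.0/11.0)(69.38 − 79.5) + 74.5
x = 1.181818 × -10.120 + 74.5 = 62.54

62.54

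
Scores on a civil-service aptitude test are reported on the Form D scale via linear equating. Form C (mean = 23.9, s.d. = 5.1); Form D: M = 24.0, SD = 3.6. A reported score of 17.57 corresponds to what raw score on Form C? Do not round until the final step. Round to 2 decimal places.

14.79

Invert y = (SD_Y/SD_X)(x − M_X) + M_Y:
x = (SD_X/SD_Y)(y − M_Y) + M_X = (5.1/3.6)(17.57 − 24.0) + 23.9
x = 1.416667 × -6.430 + 23.9 = 14.79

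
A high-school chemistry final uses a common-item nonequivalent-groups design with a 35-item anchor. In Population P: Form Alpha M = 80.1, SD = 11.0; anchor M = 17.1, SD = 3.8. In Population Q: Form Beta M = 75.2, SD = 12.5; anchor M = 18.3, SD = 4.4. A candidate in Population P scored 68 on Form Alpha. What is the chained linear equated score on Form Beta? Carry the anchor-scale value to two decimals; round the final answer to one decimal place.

59.9

Form Alpha → anchor (Population P): v = (3.8/11.0)(68 − 80.1) + 17.1 = 12.92
anchor → Form Beta (Population Q): y = (12.5/4.4)(12.92 − 18.3) + 75.2 = 59.9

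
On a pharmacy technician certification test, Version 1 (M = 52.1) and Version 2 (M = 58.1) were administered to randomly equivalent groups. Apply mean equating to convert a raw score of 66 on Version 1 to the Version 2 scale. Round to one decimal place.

Mean equating: y = x + (M_Y − M_X) = 66 + (58.1 − 52.1) = 72.0

72.0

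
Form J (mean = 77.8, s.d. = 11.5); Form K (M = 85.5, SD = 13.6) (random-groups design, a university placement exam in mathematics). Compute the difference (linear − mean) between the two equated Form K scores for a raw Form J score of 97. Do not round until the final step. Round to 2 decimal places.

3.51

Mean-equated: 97 + (85.5 − 77.8) = 104.70
Linear-equated: (13.6/11.5)(97 − 77.8) + 85.5 = 108.206
Difference = 108.206 − 104.70 = 3.51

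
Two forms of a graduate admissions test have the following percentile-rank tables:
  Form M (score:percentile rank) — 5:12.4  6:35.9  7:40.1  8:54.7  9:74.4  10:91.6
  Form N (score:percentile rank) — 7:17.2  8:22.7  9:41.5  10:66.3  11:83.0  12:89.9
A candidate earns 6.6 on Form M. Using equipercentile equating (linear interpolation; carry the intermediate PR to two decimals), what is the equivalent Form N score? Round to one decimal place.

PR of 6.6 on Form M: 35.9 + (6.6 − 6)/(7 − 6) × (40.1 − 35.9) = 38.42
On Form N, PR 38.42 falls between score 8 (PR 22.7) and 9 (PR 41.5).
Interpolate: 8 + (38.42 − 22.7)/(41.5 − 22.7) × (9 − 8) = 8.8

8.8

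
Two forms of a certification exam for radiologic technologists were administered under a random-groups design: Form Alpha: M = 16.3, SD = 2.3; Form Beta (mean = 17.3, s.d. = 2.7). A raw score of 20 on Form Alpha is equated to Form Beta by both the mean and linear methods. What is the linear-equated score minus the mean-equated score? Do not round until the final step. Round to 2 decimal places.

0.64

Mean-equated: 20 + (17.3 − 16.3) = 21.00
Linear-equated: (2.7/2.3)(20 − 16.3) + 17.3 = 21.643
Difference = 21.643 − 21.00 = 0.64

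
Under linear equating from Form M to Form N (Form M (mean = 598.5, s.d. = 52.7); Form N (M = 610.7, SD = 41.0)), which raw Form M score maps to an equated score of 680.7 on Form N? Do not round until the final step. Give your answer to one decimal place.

688.5

Invert y = (SD_Y/SD_X)(x − M_X) + M_Y:
x = (SD_X/SD_Y)(y − M_Y) + M_X = (52.7/41.0)(680.7 − 610.7) + 598.5
x = 1.285366 × 70.000 + 598.5 = 688.5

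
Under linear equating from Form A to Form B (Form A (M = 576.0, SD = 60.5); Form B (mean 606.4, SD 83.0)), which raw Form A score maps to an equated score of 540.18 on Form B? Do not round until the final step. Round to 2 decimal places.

Invert y = (SD_Y/SD_X)(x − M_X) + M_Y:
x = (SD_X/SD_Y)(y − M_Y) + M_X = (60.5/83.0)(540.18 − 606.4) + 576.0
x = 0.728916 × -66.220 + 576.0 = 527.73

527.73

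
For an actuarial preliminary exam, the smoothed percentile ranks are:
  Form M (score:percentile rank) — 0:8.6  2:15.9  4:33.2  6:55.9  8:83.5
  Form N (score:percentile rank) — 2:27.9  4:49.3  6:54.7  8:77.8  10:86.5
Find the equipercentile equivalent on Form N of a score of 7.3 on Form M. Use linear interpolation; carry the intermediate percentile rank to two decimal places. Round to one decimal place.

7.7

PR of 7.3 on Form M: 55.9 + (7.3 − 6)/(8 − 6) × (83.5 − 55.9) = 73.84
On Form N, PR 73.84 falls between score 6 (PR 54.7) and 8 (PR 77.8).
Interpolate: 6 + (73.84 − 54.7)/(77.8 − 54.7) × (8 − 6) = 7.7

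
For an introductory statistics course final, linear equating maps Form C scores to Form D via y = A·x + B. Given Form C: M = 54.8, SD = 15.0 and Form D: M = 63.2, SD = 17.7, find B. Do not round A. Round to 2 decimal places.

A = SD_Y / SD_X = 17.7 / 15.0 = 1.180000
B = M_Y − A·M_X = 63.2 − 1.180000 × 54.8 = -1.46

-1.46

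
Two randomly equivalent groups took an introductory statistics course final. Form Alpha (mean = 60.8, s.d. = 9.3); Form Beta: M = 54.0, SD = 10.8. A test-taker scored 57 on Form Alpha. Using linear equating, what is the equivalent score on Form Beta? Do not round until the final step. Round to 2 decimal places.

49.59

Linear equating: y = (SD_Y/SD_X)(x − M_X) + M_Y
y = (10.8/9.3)(57 − 60.8) + 54.0
y = 1.161290 × -3.8 + 54.0 = -4.4129 + 54.0 = 49.59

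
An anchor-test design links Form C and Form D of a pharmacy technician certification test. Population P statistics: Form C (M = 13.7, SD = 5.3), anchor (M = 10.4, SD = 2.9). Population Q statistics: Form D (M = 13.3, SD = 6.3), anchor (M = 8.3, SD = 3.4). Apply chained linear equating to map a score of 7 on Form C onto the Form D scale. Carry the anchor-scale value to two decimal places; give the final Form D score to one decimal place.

Form C → anchor (Population P): v = (2.9/5.3)(7 − 13.7) + 10.4 = 6.73
anchor → Form D (Population Q): y = (6.3/3.4)(6.73 − 8.3) + 13.3 = 10.4

10.4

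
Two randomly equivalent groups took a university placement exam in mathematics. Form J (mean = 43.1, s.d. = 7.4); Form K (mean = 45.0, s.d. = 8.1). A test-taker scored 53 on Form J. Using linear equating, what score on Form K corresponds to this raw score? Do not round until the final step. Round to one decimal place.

Linear equating: y = (SD_Y/SD_X)(x − M_X) + M_Y
y = (8.1/7.4)(53 − 43.1) + 45.0
y = 1.094595 × 9.9 + 45.0 = 10.8365 + 45.0 = 55.8

55.8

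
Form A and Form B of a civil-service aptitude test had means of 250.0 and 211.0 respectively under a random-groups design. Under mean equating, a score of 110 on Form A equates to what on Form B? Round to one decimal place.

Mean equating: y = x + (M_Y − M_X) = 110 + (211.0 − 250.0) = 71.0

71.0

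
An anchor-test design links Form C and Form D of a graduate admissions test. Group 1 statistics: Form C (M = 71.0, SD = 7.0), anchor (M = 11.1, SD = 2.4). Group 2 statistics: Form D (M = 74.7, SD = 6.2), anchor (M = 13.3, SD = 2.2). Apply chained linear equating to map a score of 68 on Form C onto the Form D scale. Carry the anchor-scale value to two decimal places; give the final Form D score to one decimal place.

Form C → anchor (Group 1): v = (2.4/7.0)(68 − 71.0) + 11.1 = 10.07
anchor → Form D (Group 2): y = (6.2/2.2)(10.07 − 13.3) + 74.7 = 65.6

65.6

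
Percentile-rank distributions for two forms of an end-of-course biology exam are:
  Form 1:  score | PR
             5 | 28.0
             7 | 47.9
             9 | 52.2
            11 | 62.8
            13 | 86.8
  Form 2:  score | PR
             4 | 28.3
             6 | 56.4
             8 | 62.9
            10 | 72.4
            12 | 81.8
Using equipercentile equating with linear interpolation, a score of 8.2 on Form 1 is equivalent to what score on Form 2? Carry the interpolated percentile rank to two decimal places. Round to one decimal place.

PR of 8.2 on Form 1: 47.9 + (8.2 − 7)/(9 − 7) × (52.2 − 47.9) = 50.48
On Form 2, PR 50.48 falls between score 4 (PR 28.3) and 6 (PR 56.4).
Interpolate: 4 + (50.48 − 28.3)/(56.4 − 28.3) × (6 − 4) = 5.6

5.6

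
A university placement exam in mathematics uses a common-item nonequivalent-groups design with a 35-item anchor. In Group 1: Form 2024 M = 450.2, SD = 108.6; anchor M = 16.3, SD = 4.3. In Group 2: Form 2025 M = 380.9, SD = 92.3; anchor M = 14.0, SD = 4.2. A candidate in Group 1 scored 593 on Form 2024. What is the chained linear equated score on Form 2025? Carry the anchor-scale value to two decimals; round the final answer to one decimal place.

Form 2024 → anchor (Group 1): v = (4.3/108.6)(593 − 450.2) + 16.3 = 21.95
anchor → Form 2025 (Group 2): y = (92.3/4.2)(21.95 − 14.0) + 380.9 = 555.6

555.6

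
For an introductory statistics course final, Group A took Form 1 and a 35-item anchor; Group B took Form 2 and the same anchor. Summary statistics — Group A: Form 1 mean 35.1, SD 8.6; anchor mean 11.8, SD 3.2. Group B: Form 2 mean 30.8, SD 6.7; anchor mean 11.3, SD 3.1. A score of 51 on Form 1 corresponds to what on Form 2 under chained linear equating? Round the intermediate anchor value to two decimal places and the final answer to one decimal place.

44.7

Form 1 → anchor (Group A): v = (3.2/8.6)(51 − 35.1) + 11.8 = 17.72
anchor → Form 2 (Group B): y = (6.7/3.1)(17.72 − 11.3) + 30.8 = 44.7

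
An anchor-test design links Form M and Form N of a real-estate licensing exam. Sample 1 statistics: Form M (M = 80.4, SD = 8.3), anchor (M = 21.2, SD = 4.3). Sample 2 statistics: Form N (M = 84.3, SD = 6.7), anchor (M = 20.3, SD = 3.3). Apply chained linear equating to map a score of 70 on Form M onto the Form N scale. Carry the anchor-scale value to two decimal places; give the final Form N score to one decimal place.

Form M → anchor (Sample 1): v = (4.3/8.3)(70 − 80.4) + 21.2 = 15.81
anchor → Form N (Sample 2): y = (6.7/3.3)(15.81 − 20.3) + 84.3 = 75.2

75.2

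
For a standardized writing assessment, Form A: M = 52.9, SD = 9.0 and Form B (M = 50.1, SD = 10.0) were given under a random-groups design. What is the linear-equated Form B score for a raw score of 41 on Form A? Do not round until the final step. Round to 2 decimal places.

Linear equating: y = (SD_Y/SD_X)(x − M_X) + M_Y
y = (10.0/9.0)(41 − 52.9) + 50.1
y = 1.111111 × -11.9 + 50.1 = -13.2222 + 50.1 = 36.88

36.88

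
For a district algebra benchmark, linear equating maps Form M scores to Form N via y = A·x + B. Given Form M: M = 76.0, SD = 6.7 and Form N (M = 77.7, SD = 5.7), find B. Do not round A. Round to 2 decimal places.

A = SD_Y / SD_X = 5.7 / 6.7 = 0.850746
B = M_Y − A·M_X = 77.7 − 0.850746 × 76.0 = 13.04

13.04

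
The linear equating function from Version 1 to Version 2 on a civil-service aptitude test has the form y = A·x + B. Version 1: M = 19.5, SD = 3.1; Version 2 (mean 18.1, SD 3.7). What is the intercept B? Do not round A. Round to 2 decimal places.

A = SD_Y / SD_X = 3.7 / 3.1 = 1.193548
B = M_Y − A·M_X = 18.1 − 1.193548 × 19.5 = -5.17

-5.17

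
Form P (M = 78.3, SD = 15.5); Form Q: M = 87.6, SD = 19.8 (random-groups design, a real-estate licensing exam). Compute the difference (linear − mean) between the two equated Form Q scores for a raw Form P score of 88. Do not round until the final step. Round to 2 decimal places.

Mean-equated: 88 + (87.6 − 78.3) = 97.30
Linear-equated: (19.8/15.5)(88 − 78.3) + 87.6 = 99.991
Difference = 99.991 − 97.30 = 2.69

2.69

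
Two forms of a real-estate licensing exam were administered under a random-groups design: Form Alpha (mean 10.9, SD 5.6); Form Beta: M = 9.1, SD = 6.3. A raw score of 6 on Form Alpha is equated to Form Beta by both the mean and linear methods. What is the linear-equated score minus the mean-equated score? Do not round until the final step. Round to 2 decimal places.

-0.61

Mean-equated: 6 + (9.1 − 10.9) = 4.20
Linear-equated: (6.3/5.6)(6 − 10.9) + 9.1 = 3.587
Difference = 3.587 − 4.20 = -0.61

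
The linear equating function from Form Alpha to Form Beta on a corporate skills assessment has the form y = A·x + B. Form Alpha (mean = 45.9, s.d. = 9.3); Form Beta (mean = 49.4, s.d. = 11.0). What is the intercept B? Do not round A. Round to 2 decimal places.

A = SD_Y / SD_X = 11.0 / 9.3 = 1.182796
B = M_Y − A·M_X = 49.4 − 1.182796 × 45.9 = -4.89

-4.89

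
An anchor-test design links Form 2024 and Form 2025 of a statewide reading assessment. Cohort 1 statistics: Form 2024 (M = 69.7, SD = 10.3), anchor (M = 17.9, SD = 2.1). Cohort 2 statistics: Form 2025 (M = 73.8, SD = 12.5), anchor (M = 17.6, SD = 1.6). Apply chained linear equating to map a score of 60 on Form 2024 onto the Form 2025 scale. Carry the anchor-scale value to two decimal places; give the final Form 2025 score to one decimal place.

60.7

Form 2024 → anchor (Cohort 1): v = (2.1/10.3)(60 − 69.7) + 17.9 = 15.92
anchor → Form 2025 (Cohort 2): y = (12.5/1.6)(15.92 − 17.6) + 73.8 = 60.7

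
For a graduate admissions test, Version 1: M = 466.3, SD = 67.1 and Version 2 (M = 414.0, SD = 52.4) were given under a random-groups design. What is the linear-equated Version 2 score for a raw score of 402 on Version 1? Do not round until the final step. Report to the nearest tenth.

363.8

Linear equating: y = (SD_Y/SD_X)(x − M_X) + M_Y
y = (52.4/67.1)(402 − 466.3) + 414.0
y = 0.780924 × -64.3 + 414.0 = -50.2134 + 414.0 = 363.8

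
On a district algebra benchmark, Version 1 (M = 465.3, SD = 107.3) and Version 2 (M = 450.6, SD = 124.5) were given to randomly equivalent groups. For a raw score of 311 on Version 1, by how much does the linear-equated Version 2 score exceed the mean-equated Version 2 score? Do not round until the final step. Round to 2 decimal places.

-24.73

Mean-equated: 311 + (450.6 − 465.3) = 296.30
Linear-equated: (124.5/107.3)(311 − 465.3) + 450.6 = 271.566
Difference = 271.566 − 296.30 = -24.73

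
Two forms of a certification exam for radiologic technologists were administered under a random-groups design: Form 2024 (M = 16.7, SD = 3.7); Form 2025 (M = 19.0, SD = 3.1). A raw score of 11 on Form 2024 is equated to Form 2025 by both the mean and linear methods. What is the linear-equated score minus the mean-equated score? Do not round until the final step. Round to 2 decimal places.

0.92

Mean-equated: 11 + (19.0 − 16.7) = 13.30
Linear-equated: (3.1/3.7)(11 − 16.7) + 19.0 = 14.224
Difference = 14.224 − 13.30 = 0.92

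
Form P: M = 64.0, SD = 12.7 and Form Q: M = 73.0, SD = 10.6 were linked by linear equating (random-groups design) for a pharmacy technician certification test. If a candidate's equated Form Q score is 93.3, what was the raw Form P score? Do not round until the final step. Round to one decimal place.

Invert y = (SD_Y/SD_X)(x − M_X) + M_Y:
x = (SD_X/SD_Y)(y − M_Y) + M_X = (12.7/10.6)(93.3 − 73.0) + 64.0
x = 1.198113 × 20.300 + 64.0 = 88.3

88.3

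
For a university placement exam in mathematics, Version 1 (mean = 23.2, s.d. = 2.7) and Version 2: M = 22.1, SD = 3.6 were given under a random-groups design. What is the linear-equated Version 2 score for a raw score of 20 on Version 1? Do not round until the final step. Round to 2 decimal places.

17.83

Linear equating: y = (SD_Y/SD_X)(x − M_X) + M_Y
y = (3.6/2.7)(20 − 23.2) + 22.1
y = 1.333333 × -3.2 + 22.1 = -4.2667 + 22.1 = 17.83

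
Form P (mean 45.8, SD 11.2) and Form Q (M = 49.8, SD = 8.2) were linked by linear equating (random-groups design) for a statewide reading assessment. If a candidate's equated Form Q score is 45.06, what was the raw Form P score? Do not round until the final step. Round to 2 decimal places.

39.33

Invert y = (SD_Y/SD_X)(x − M_X) + M_Y:
x = (SD_X/SD_Y)(y − M_Y) + M_X = (11.2/8.2)(45.06 − 49.8) + 45.8
x = 1.365854 × -4.740 + 45.8 = 39.33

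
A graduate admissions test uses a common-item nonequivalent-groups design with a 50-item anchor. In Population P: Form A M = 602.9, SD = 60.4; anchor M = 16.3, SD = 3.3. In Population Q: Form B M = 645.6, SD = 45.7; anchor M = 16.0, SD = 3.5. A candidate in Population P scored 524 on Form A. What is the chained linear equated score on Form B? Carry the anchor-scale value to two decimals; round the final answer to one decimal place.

Form A → anchor (Population P): v = (3.3/60.4)(524 − 602.9) + 16.3 = 11.99
anchor → Form B (Population Q): y = (45.7/3.5)(11.99 − 16.0) + 645.6 = 593.2

593.2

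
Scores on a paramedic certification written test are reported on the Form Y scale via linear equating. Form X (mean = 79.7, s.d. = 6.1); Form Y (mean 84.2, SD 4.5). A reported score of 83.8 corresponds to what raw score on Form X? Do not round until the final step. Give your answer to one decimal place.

Invert y = (SD_Y/SD_X)(x − M_X) + M_Y:
x = (SD_X/SD_Y)(y − M_Y) + M_X = (6.1/4.5)(83.8 − 84.2) + 79.7
x = 1.355556 × -0.400 + 79.7 = 79.2

79.2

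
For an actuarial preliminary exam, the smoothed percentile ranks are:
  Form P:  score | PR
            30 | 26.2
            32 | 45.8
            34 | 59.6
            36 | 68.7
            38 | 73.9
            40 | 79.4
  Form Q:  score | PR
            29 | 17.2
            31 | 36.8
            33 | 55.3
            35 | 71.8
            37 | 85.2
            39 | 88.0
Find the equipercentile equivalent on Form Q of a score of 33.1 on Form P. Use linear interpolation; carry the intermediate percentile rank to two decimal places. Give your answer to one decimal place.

32.8

PR of 33.1 on Form P: 45.8 + (33.1 − 32)/(34 − 32) × (59.6 − 45.8) = 53.39
On Form Q, PR 53.39 falls between score 31 (PR 36.8) and 33 (PR 55.3).
Interpolate: 31 + (53.39 − 36.8)/(55.3 − 36.8) × (33 − 31) = 32.8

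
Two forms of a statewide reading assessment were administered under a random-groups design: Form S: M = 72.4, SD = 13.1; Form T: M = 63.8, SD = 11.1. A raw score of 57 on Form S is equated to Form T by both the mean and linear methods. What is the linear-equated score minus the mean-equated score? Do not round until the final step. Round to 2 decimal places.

Mean-equated: 57 + (63.8 − 72.4) = 48.40
Linear-equated: (11.1/13.1)(57 − 72.4) + 63.8 = 50.751
Difference = 50.751 − 48.40 = 2.35

2.35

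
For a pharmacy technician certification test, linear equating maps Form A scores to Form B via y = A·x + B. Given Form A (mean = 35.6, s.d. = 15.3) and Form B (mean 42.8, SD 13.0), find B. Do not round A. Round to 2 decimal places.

A = SD_Y / SD_X = 13.0 / 15.3 = 0.849673
B = M_Y − A·M_X = 42.8 − 0.849673 × 35.6 = 12.55

12.55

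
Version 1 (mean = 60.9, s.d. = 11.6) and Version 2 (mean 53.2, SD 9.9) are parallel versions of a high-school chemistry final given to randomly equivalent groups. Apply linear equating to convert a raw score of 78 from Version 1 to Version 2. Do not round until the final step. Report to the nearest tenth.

Linear equating: y = (SD_Y/SD_X)(x − M_X) + M_Y
y = (9.9/11.6)(78 − 60.9) + 53.2
y = 0.853448 × 17.1 + 53.2 = 14.5940 + 53.2 = 67.8

67.8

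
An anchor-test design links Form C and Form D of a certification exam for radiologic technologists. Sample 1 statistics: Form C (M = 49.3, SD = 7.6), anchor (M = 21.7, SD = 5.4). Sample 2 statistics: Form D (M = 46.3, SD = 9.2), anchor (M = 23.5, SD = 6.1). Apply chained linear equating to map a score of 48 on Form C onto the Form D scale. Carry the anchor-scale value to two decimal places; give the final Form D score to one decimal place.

Form C → anchor (Sample 1): v = (5.4/7.6)(48 − 49.3) + 21.7 = 20.78
anchor → Form D (Sample 2): y = (9.2/6.1)(20.78 − 23.5) + 46.3 = 42.2

42.2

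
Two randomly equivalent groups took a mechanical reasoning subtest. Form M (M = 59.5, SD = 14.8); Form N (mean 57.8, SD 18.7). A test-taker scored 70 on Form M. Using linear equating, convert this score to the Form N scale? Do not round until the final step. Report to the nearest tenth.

Linear equating: y = (SD_Y/SD_X)(x − M_X) + M_Y
y = (18.7/14.8)(70 − 59.5) + 57.8
y = 1.263514 × 10.5 + 57.8 = 13.2669 + 57.8 = 71.1

71.1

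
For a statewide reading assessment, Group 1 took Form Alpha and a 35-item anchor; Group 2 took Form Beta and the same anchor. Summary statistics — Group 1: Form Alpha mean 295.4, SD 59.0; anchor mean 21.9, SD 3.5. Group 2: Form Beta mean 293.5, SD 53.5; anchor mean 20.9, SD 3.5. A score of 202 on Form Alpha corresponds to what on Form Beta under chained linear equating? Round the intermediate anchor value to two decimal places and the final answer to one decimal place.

224.1

Form Alpha → anchor (Group 1): v = (3.5/59.0)(202 − 295.4) + 21.9 = 16.36
anchor → Form Beta (Group 2): y = (53.5/3.5)(16.36 − 20.9) + 293.5 = 224.1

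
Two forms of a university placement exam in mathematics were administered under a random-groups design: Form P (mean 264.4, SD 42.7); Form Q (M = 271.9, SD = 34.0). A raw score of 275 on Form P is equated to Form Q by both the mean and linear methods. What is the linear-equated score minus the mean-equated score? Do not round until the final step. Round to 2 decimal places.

-2.16

Mean-equated: 275 + (271.9 − 264.4) = 282.50
Linear-equated: (34.0/42.7)(275 − 264.4) + 271.9 = 280.340
Difference = 280.340 − 282.50 = -2.16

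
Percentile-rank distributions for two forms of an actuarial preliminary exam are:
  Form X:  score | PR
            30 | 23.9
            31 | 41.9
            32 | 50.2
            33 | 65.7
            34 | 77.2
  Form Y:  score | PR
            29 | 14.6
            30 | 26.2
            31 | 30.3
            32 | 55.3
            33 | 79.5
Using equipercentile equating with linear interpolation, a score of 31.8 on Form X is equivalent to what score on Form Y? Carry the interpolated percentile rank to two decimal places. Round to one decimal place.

PR of 31.8 on Form X: 41.9 + (31.8 − 31)/(32 − 31) × (50.2 − 41.9) = 48.54
On Form Y, PR 48.54 falls between score 31 (PR 30.3) and 32 (PR 55.3).
Interpolate: 31 + (48.54 − 30.3)/(55.3 − 30.3) × (32 − 31) = 31.7

31.7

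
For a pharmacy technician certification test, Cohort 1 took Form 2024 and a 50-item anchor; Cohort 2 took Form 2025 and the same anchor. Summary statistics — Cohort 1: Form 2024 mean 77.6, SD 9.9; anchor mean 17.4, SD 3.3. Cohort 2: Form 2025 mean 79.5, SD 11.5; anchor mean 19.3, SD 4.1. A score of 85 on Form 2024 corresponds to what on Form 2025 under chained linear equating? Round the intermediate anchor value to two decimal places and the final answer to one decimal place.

81.1

Form 2024 → anchor (Cohort 1): v = (3.3/9.9)(85 − 77.6) + 17.4 = 19.87
anchor → Form 2025 (Cohort 2): y = (11.5/4.1)(19.87 − 19.3) + 79.5 = 81.1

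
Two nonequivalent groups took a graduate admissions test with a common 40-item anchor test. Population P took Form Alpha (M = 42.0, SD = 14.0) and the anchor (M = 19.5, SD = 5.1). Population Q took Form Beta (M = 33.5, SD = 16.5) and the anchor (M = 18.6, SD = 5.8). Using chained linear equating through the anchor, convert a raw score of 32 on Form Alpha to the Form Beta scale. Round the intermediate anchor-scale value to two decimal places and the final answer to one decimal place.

Form Alpha → anchor (Population P): v = (5.1/14.0)(32 − 42.0) + 19.5 = 15.86
anchor → Form Beta (Population Q): y = (16.5/5.8)(15.86 − 18.6) + 33.5 = 25.7

25.7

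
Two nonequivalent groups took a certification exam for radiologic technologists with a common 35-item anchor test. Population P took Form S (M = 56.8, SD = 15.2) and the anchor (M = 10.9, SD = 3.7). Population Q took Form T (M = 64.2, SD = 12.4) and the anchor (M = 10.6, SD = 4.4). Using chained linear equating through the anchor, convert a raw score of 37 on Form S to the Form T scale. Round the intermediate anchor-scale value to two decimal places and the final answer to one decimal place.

51.5

Form S → anchor (Population P): v = (3.7/15.2)(37 − 56.8) + 10.9 = 6.08
anchor → Form T (Population Q): y = (12.4/4.4)(6.08 − 10.6) + 64.2 = 51.5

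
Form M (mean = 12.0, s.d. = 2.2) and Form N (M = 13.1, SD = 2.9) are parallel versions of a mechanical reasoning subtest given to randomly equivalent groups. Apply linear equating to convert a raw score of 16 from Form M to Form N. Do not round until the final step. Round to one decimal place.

Linear equating: y = (SD_Y/SD_X)(x − M_X) + M_Y
y = (2.9/2.2)(16 − 12.0) + 13.1
y = 1.318182 × 4.0 + 13.1 = 5.2727 + 13.1 = 18.4

18.4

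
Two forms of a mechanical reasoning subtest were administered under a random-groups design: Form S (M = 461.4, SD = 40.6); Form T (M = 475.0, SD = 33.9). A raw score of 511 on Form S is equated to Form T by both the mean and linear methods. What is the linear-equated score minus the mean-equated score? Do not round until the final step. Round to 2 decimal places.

Mean-equated: 511 + (475.0 − 461.4) = 524.60
Linear-equated: (33.9/40.6)(511 − 461.4) + 475.0 = 516.415
Difference = 516.415 − 524.60 = -8.19

-8.19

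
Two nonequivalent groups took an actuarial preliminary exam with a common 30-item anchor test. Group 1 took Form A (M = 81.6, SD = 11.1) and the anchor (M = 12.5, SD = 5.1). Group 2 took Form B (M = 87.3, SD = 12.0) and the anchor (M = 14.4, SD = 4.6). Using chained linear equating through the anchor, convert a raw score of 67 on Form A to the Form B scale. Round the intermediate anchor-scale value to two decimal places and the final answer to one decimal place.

Form A → anchor (Group 1): v = (5.1/11.1)(67 − 81.6) + 12.5 = 5.79
anchor → Form B (Group 2): y = (12.0/4.6)(5.79 − 14.4) + 87.3 = 64.8

64.8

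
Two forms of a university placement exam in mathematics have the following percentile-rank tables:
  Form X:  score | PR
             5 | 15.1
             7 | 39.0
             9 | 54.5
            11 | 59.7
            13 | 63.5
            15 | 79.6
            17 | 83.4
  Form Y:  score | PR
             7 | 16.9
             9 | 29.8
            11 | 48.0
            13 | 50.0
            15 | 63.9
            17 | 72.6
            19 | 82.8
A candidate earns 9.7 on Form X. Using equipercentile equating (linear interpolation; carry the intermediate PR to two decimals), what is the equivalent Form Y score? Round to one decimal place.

13.9

PR of 9.7 on Form X: 54.5 + (9.7 − 9)/(11 − 9) × (59.7 − 54.5) = 56.32
On Form Y, PR 56.32 falls between score 13 (PR 50.0) and 15 (PR 63.9).
Interpolate: 13 + (56.32 − 50.0)/(63.9 − 50.0) × (15 − 13) = 13.9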